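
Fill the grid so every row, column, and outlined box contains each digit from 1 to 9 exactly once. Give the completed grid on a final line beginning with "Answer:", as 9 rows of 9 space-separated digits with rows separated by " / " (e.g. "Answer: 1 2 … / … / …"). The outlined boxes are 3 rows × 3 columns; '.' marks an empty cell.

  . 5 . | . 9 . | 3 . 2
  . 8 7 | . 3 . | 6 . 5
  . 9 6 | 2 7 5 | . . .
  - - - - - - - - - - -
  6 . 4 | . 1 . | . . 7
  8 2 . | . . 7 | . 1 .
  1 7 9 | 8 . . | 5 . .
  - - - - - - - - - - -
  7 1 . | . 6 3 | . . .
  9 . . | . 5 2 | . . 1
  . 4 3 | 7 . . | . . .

Step 1. [r8c8∈{3,4,6,7,8}] 3 has one home in row 8: r8c8 ⇒ r8c8=3.
Step 2. [r8c4∈{4}] nothing but 4 survives at r8c4 ⇒ r8c4=4.
Step 3. [r7c4∈{9}] only 9 remains possible at r7c4 ⇒ r7c4=9.
Step 4. [r7c3∈{2,5,8}] across col 3, 2 lands solely at r7c3 ⇒ r7c3=2.
Step 5. [r1c6∈{1,4,6,8}] r1c6 is the only open cell in box 2 admitting 8, so r1c6=8.
Step 6. [r5c5∈{4}] r5c5's peers cover all but 4 ⇒ r5c5=4.
Step 7. [r5c7∈{9}] r5c7 is down to just 9 ⇒ r5c7=9.
Step 8. [r9c9∈{6,8,9}] r9c9 is the only open cell in col 9 admitting 9. So r9c9=9.
Step 9. [r9c8∈{2,5,6,8}] row 9 places 6 nowhere but r9c8, so r9c8=6.
Step 10. [r1c1∈{4}] r1c1 is down to just 4 ⇒ r1c1=4.
Step 11. [r6c9∈{3,4,6}] 3 has one home in row 6: r6c9. So r6c9=3.
Step 12. [r6c8∈{2,4}] in row 6, 4 fits only at r6c8. So r6c8=4.
Step 13. [r3c8∈{8}] r3c8 is down to just 8 ⇒ r3c8=8.
Step 14. [r7c9∈{4,8}] across col 9, 8 lands solely at r7c9 ⇒ r7c9=8.
Step 15. [r5c4∈{3,5,6}] 3 has one home in row 5: r5c4 ⇒ r5c4=3.
Step 16. [r2c4∈{1}] r2c4 has the single candidate 1. So r2c4=1.
Step 17. [r4c7∈{2,8}] across row 4, 8 lands solely at r4c7. So r4c7=8.
Step 18. [r3c7∈{1,4}] row 3 places 1 nowhere but r3c7, so r3c7=1.
Step 19. [r2c8∈{9}] only 9 remains possible at r2c8. So r2c8=9.
Step 20. [r9c7∈{2}] r9c7 is down to just 2. So r9c7=2.
Step 21. [r9c5∈{8}] r9c5 has the single candidate 8 ⇒ r9c5=8.
Step 22. [r6c5∈{2}] r6c5 is down to just 2, so r6c5=2.
Step 23. [r2c1∈{2}] nothing but 2 survives at r2c1, so r2c1=2.
Step 24. [r2c6∈{4}] r2c6 is down to just 4 ⇒ r2c6=4.
Step 25. [r8c3∈{8}] r8c3 is down to just 8 ⇒ r8c3=8.
Step 26. [r3c9∈{4}] r3c9 is down to just 4 ⇒ r3c9=4.
Step 27. [r8c2∈{6}] nothing but 6 survives at r8c2. So r8c2=6.
Step 28. [r3c1∈{3}] nothing but 3 survives at r3c1. So r3c1=3.
Step 29. [r4c4∈{5}] only 5 remains possible at r4c4, so r4c4=5.
Step 30. [r1c8∈{7}] r1c8 is down to just 7, so r1c8=7.
Step 31. [r5c9∈{6}] r5c9 has the single candidate 6 ⇒ r5c9=6.
Step 32. [r6c6∈{6}] r6c6's peers cover all but 6 ⇒ r6c6=6.
Step 33. [r5c3∈{5}] nothing but 5 survives at r5c3, so r5c3=5.
Step 34. [r9c6∈{1}] only 1 remains possible at r9c6, so r9c6=1.
Step 35. [r1c4∈{6}] nothing but 6 survives at r1c4 ⇒ r1c4=6.
Step 36. [r4c6∈{9}] r4c6 is down to just 9, so r4c6=9.
Step 37. [r7c7∈{4}] r7c7 has the single candidate 4, so r7c7=4.
Step 38. [r9c1∈{5}] only 5 remains possible at r9c1 ⇒ r9c1=5.
Step 39. [r4c8∈{2}] r4c8's peers cover all but 2, so r4c8=2.
Step 40. [r4c2∈{3}] nothing but 3 survives at r4c2 ⇒ r4c2=3.
Step 41. [r7c8∈{5}] r7c8's peers cover all but 5. So r7c8=5.
Step 42. [r8c7∈{7}] r8c7 has the single candidate 7 ⇒ r8c7=7.
Step 43. [r1c3∈{1}] r1c3's peers cover all but 1. So r1c3=1.

Answer: 4 5 1 6 9 8 3 7 2 / 2 8 7 1 3 4 6 9 5 / 3 9 6 2 7 5 1 8 4 / 6 3 4 5 1 9 8 2 7 / 8 2 5 3 4 7 9 1 6 / 1 7 9 8 2 6 5 4 3 / 7 1 2 9 6 3 4 5 8 / 9 6 8 4 5 2 7 3 1 / 5 4 3 7 8 1 2 6 9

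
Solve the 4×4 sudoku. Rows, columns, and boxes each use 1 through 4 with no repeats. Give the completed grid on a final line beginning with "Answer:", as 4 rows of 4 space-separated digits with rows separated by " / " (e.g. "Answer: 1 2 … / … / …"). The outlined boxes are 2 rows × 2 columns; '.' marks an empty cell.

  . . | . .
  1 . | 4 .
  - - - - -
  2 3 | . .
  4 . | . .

Step 1. [r2c4∈{2,3}] in row 2, 3 fits only at r2c4, so r2c4=3.
Step 2. [r3c3∈{1}] nothing but 1 survives at r3c3, so r3c3=1.
Step 3. [r1c3∈{2}] r1c3 has the single candidate 2. So r1c3=2.
Step 4. [r3c4∈{4}] nothing but 4 survives at r3c4 ⇒ r3c4=4.
Step 5. [r1c2∈{4}] r1c2's peers cover all but 4. So r1c2=4.
Step 6. [r4c4∈{2}] only 2 remains possible at r4c4 ⇒ r4c4=2.
Step 7. [r2c2∈{2}] r2c2 is down to just 2, so r2c2=2.
Step 8. [r4c3∈{3}] r4c3 is down to just 3, so r4c3=3.
Step 9. [r1c1∈{3}] r1c1 has the single candidate 3 ⇒ r1c1=3.
Step 10. [r4c2∈{1}] nothing but 1 survives at r4c2, so r4c2=1.
Step 11. [r1c4∈{1}] r1c4 has the single candidate 1 ⇒ r1c4=1.

Answer: 3 4 2 1 / 1 2 4 3 / 2 3 1 4 / 4 1 3 2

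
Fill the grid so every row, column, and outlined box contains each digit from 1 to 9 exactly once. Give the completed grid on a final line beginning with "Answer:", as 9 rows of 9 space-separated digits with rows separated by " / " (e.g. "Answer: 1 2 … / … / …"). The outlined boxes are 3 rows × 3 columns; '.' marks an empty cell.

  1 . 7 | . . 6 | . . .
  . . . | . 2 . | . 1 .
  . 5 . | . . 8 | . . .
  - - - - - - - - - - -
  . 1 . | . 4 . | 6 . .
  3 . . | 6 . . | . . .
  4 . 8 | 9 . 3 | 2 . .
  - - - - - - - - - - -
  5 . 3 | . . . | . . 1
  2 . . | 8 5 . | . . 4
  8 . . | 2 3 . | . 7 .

Step 1. [r1c5∈{9}] nothing but 9 survives at r1c5, so r1c5=9.
Step 2. [r6c8∈{5}] r6c8's peers cover all but 5, so r6c8=5.
Step 3. [r6c9∈{7}] r6c9's peers cover all but 7, so r6c9=7.
Step 4. [r5c5∈{1,7,8}] across col 5, 8 lands solely at r5c5, so r5c5=8.
Step 5. [r5c9∈{9}] r5c9 has the single candidate 9, so r5c9=9.
Step 6. [r7c8∈{2,6,8,9}] across row 7, 2 lands solely at r7c8, so r7c8=2.
Step 7. [r3c4∈{1,3,4,7}] 1 has one home in col 4: r3c4, so r3c4=1.
Step 8. [r4c1∈{7,9}] 7 has one home in col 1: r4c1, so r4c1=7.
Step 9. [r4c3∈{2,5,9}] r4c3 is the only open cell in row 4 admitting 9 ⇒ r4c3=9.
Step 10. [r5c6∈{1,2,5,7}] row 5 places 7 nowhere but r5c6. So r5c6=7.
Step 11. [r6c2∈{6}] only 6 remains possible at r6c2. So r6c2=6.
Step 12. [r5c8∈{4}] r5c8 has the single candidate 4 ⇒ r5c8=4.
Step 13. [r4c4∈{5}] r4c4 is down to just 5 ⇒ r4c4=5.
Step 14. [r7c7∈{8,9}] r7c7 is the only open cell in row 7 admitting 8. So r7c7=8.
Step 15. [r3c5∈{7}] r3c5 is down to just 7 ⇒ r3c5=7.
Step 16. [r2c7∈{3,4,5,7,9}] across row 2, 7 lands solely at r2c7, so r2c7=7.
Step 17. [r8c2∈{7,9}] across row 8, 7 lands solely at r8c2, so r8c2=7.
Step 18. [r5c2∈{2}] r5c2 has the single candidate 2, so r5c2=2.
Step 19. [r1c9∈{2,3,5,8}] across row 1, 2 lands solely at r1c9 ⇒ r1c9=2.
Step 20. [r1c7∈{3,4,5}] 5 has one home in row 1: r1c7 ⇒ r1c7=5.
Step 21. [r9c7∈{9}] r9c7 is down to just 9, so r9c7=9.
Step 22. [r9c2∈{4}] r9c2's peers cover all but 4. So r9c2=4.
Step 23. [r1c4∈{3,4}] in row 1, 4 fits only at r1c4 ⇒ r1c4=4.
Step 24. [r3c8∈{3,6,9}] across col 8, 9 lands solely at r3c8 ⇒ r3c8=9.
Step 25. [r3c1∈{6}] r3c1's peers cover all but 6 ⇒ r3c1=6.
Step 26. [r3c9∈{3}] nothing but 3 survives at r3c9. So r3c9=3.
Step 27. [r8c8∈{3,6}] in col 8, 6 fits only at r8c8 ⇒ r8c8=6.
Step 28. [r1c8∈{8}] r1c8 is down to just 8 ⇒ r1c8=8.
Step 29. [r8c3∈{1}] r8c3's peers cover all but 1, so r8c3=1.
Step 30. [r7c2∈{9}] r7c2 has the single candidate 9 ⇒ r7c2=9.
Step 31. [r3c7∈{4}] nothing but 4 survives at r3c7, so r3c7=4.
Step 32. [r2c4∈{3}] nothing but 3 survives at r2c4. So r2c4=3.
Step 33. [r3c3∈{2}] r3c3's peers cover all but 2. So r3c3=2.
Step 34. [r8c6∈{9}] r8c6 is down to just 9 ⇒ r8c6=9.
Step 35. [r8c7∈{3}] nothing but 3 survives at r8c7, so r8c7=3.
Step 36. [r7c5∈{6}] r7c5 is down to just 6, so r7c5=6.
Step 37. [r4c8∈{3}] only 3 remains possible at r4c8, so r4c8=3.
Step 38. [r2c1∈{9}] r2c1 has the single candidate 9. So r2c1=9.
Step 39. [r6c5∈{1}] r6c5 is down to just 1. So r6c5=1.
Step 40. [r4c9∈{8}] r4c9's peers cover all but 8. So r4c9=8.
Step 41. [r2c9∈{6}] r2c9 is down to just 6 ⇒ r2c9=6.
Step 42. [r9c6∈{1}] r9c6 has the single candidate 1 ⇒ r9c6=1.
Step 43. [r2c3∈{4}] nothing but 4 survives at r2c3 ⇒ r2c3=4.
Step 44. [r7c4∈{7}] nothing but 7 survives at r7c4, so r7c4=7.
Step 45. [r5c7∈{1}] nothing but 1 survives at r5c7. So r5c7=1.
Step 46. [r2c6∈{5}] nothing but 5 survives at r2c6 ⇒ r2c6=5.
Step 47. [r9c3∈{6}] nothing but 6 survives at r9c3. So r9c3=6.
Step 48. [r1c2∈{3}] r1c2 has the single candidate 3, so r1c2=3.
Step 49. [r2c2∈{8}] nothing but 8 survives at r2c2, so r2c2=8.
Step 50. [r5c3∈{5}] only 5 remains possible at r5c3. So r5c3=5.
Step 51. [r4c6∈{2}] only 2 remains possible at r4c6, so r4c6=2.
Step 52. [r7c6∈{4}] nothing but 4 survives at r7c6, so r7c6=4.
Step 53. [r9c9∈{5}] nothing but 5 survives at r9c9. So r9c9=5.

Answer: 1 3 7 4 9 6 5 8 2 / 9 8 4 3 2 5 7 1 6 / 6 5 2 1 7 8 4 9 3 / 7 1 9 5 4 2 6 3 8 / 3 2 5 6 8 7 1 4 9 / 4 6 8 9 1 3 2 5 7 / 5 9 3 7 6 4 8 2 1 / 2 7 1 8 5 9 3 6 4 / 8 4 6 2 3 1 9 7 5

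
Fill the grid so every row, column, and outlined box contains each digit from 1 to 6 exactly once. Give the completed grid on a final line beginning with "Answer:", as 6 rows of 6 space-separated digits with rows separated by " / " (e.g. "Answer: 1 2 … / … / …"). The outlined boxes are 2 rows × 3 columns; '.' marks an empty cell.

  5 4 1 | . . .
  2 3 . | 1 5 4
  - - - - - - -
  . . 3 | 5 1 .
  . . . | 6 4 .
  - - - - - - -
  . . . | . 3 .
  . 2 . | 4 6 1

Step 1. [r6c3∈{5}] only 5 remains possible at r6c3, so r6c3=5.
Step 2. [r3c6∈{2}] nothing but 2 survives at r3c6. So r3c6=2.
Step 3. [r5c3∈{4,6}] 4 has one home in col 3: r5c3. So r5c3=4.
Step 4. [r1c4∈{2,3}] in col 4, 3 fits only at r1c4. So r1c4=3.
Step 5. [r4c1∈{1}] r4c1 has the single candidate 1, so r4c1=1.
Step 6. [r5c1∈{6}] only 6 remains possible at r5c1 ⇒ r5c1=6.
Step 7. [r5c2∈{1}] r5c2 has the single candidate 1, so r5c2=1.
Step 8. [r5c6∈{5}] r5c6's peers cover all but 5, so r5c6=5.
Step 9. [r4c2∈{5}] only 5 remains possible at r4c2 ⇒ r4c2=5.
Step 10. [r5c4∈{2}] r5c4 is down to just 2. So r5c4=2.
Step 11. [r3c2∈{6}] r3c2 has the single candidate 6 ⇒ r3c2=6.
Step 12. [r2c3∈{6}] r2c3's peers cover all but 6, so r2c3=6.
Step 13. [r4c3∈{2}] r4c3 is down to just 2 ⇒ r4c3=2.
Step 14. [r3c1∈{4}] r3c1's peers cover all but 4. So r3c1=4.
Step 15. [r1c5∈{2}] r1c5 is down to just 2, so r1c5=2.
Step 16. [r6c1∈{3}] only 3 remains possible at r6c1, so r6c1=3.
Step 17. [r4c6∈{3}] only 3 remains possible at r4c6 ⇒ r4c6=3.
Step 18. [r1c6∈{6}] r1c6 has the single candidate 6, so r1c6=6.

Answer: 5 4 1 3 2 6 / 2 3 6 1 5 4 / 4 6 3 5 1 2 / 1 5 2 6 4 3 / 6 1 4 2 3 5 / 3 2 5 4 6 1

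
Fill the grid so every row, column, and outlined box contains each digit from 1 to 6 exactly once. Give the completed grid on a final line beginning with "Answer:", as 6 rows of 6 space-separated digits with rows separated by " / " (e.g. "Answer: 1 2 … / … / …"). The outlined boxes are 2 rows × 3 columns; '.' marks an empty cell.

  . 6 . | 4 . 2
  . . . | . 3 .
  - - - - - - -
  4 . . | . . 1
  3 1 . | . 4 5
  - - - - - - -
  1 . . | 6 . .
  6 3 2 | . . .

Step 1. [r1c1∈{5}] nothing but 5 survives at r1c1. So r1c1=5.
Step 2. [r3c2∈{2,5}] in box 3, 2 fits only at r3c2, so r3c2=2.
Step 3. [r1c5∈{1}] only 1 remains possible at r1c5. So r1c5=1.
Step 4. [r5c2∈{4,5}] across col 2, 5 lands solely at r5c2. So r5c2=5.
Step 5. [r5c3∈{4}] r5c3 has the single candidate 4. So r5c3=4.
Step 6. [r3c5∈{6}] only 6 remains possible at r3c5 ⇒ r3c5=6.
Step 7. [r6c4∈{1,5}] across row 6, 1 lands solely at r6c4, so r6c4=1.
Step 8. [r2c2∈{4}] only 4 remains possible at r2c2 ⇒ r2c2=4.
Step 9. [r5c6∈{3}] nothing but 3 survives at r5c6. So r5c6=3.
Step 10. [r5c5∈{2}] r5c5 has the single candidate 2, so r5c5=2.
Step 11. [r6c5∈{5}] r6c5 is down to just 5, so r6c5=5.
Step 12. [r4c3∈{6}] r4c3's peers cover all but 6. So r4c3=6.
Step 13. [r4c4∈{2}] r4c4 has the single candidate 2. So r4c4=2.
Step 14. [r3c4∈{3}] r3c4's peers cover all but 3. So r3c4=3.
Step 15. [r2c3∈{1}] only 1 remains possible at r2c3 ⇒ r2c3=1.
Step 16. [r2c6∈{6}] r2c6's peers cover all but 6 ⇒ r2c6=6.
Step 17. [r2c1∈{2}] r2c1's peers cover all but 2. So r2c1=2.
Step 18. [r3c3∈{5}] nothing but 5 survives at r3c3 ⇒ r3c3=5.
Step 19. [r1c3∈{3}] r1c3's peers cover all but 3. So r1c3=3.
Step 20. [r6c6∈{4}] r6c6 is down to just 4 ⇒ r6c6=4.
Step 21. [r2c4∈{5}] r2c4 is down to just 5 ⇒ r2c4=5.

Answer: 5 6 3 4 1 2 / 2 4 1 5 3 6 / 4 2 5 3 6 1 / 3 1 6 2 4 5 / 1 5 4 6 2 3 / 6 3 2 1 5 4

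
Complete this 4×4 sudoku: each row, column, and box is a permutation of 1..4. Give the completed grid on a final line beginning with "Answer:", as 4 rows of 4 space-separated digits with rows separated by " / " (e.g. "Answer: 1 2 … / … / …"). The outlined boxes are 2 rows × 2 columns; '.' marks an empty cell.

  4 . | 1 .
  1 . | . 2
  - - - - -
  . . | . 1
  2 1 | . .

Step 1. [r1c4∈{3}] nothing but 3 survives at r1c4, so r1c4=3.
Step 2. [r3c1∈{3}] nothing but 3 survives at r3c1, so r3c1=3.
Step 3. [r4c4∈{4}] r4c4 has the single candidate 4 ⇒ r4c4=4.
Step 4. [r4c3∈{3}] only 3 remains possible at r4c3, so r4c3=3.
Step 5. [r2c2∈{3}] r2c2 is down to just 3, so r2c2=3.
Step 6. [r2c3∈{4}] r2c3 is down to just 4 ⇒ r2c3=4.
Step 7. [r3c2∈{4}] r3c2's peers cover all but 4, so r3c2=4.
Step 8. [r1c2∈{2}] nothing but 2 survives at r1c2, so r1c2=2.
Step 9. [r3c3∈{2}] r3c3 has the single candidate 2 ⇒ r3c3=2.

Answer: 4 2 1 3 / 1 3 4 2 / 3 4 2 1 / 2 1 3 4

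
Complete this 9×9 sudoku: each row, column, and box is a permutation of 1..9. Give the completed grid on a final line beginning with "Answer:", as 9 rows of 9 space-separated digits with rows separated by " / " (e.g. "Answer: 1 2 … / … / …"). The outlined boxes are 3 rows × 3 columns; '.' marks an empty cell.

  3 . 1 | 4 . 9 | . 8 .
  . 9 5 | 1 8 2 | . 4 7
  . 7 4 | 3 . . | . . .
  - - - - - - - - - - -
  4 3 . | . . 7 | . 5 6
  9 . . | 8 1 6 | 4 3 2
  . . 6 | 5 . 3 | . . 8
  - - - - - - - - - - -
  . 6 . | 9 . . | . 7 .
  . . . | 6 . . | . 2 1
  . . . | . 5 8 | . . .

Step 1. [r8c2∈{4,5,8}] r8c2 is the only open cell in col 2 admitting 8, so r8c2=8.
Step 2. [r3c5∈{6}] only 6 remains possible at r3c5 ⇒ r3c5=6.
Step 3. [r2c7∈{3,6}] 3 has one home in row 2: r2c7, so r2c7=3.
Step 4. [r1c9∈{5}] r1c9 has the single candidate 5, so r1c9=5.
Step 5. [r4c7∈{1,9}] across row 4, 1 lands solely at r4c7. So r4c7=1.
Step 6. [r6c8∈{9}] r6c8 has the single candidate 9 ⇒ r6c8=9.
Step 7. [r4c4∈{2}] only 2 remains possible at r4c4. So r4c4=2.
Step 8. [r7c5∈{2,3,4}] 2 has one home in col 5: r7c5. So r7c5=2.
Step 9. [r9c3∈{2,3,7,9}] across col 3, 2 lands solely at r9c3. So r9c3=2.
Step 10. [r1c2∈{2}] nothing but 2 survives at r1c2, so r1c2=2.
Step 11. [r8c5∈{3,4,7}] in col 5, 3 fits only at r8c5, so r8c5=3.
Step 12. [r9c9∈{3,4,9}] r9c9 is the only open cell in row 9 admitting 3 ⇒ r9c9=3.
Step 13. [r9c7∈{6,9}] 9 has one home in row 9: r9c7, so r9c7=9.
Step 14. [r6c2∈{1}] nothing but 1 survives at r6c2, so r6c2=1.
Step 15. [r8c7∈{5}] only 5 remains possible at r8c7. So r8c7=5.
Step 16. [r8c1∈{7}] r8c1 has the single candidate 7, so r8c1=7.
Step 17. [r7c6∈{1,4}] in col 6, 1 fits only at r7c6 ⇒ r7c6=1.
Step 18. [r2c1∈{6}] r2c1's peers cover all but 6, so r2c1=6.
Step 19. [r7c9∈{4}] r7c9 has the single candidate 4, so r7c9=4.
Step 20. [r3c6∈{5}] only 5 remains possible at r3c6. So r3c6=5.
Step 21. [r9c4∈{7}] r9c4 has the single candidate 7. So r9c4=7.
Step 22. [r7c7∈{8}] r7c7's peers cover all but 8 ⇒ r7c7=8.
Step 23. [r9c1∈{1}] nothing but 1 survives at r9c1 ⇒ r9c1=1.
Step 24. [r8c6∈{4}] nothing but 4 survives at r8c6 ⇒ r8c6=4.
Step 25. [r6c1∈{2}] only 2 remains possible at r6c1 ⇒ r6c1=2.
Step 26. [r7c3∈{3}] r7c3 is down to just 3 ⇒ r7c3=3.
Step 27. [r5c2∈{5}] r5c2's peers cover all but 5 ⇒ r5c2=5.
Step 28. [r1c5∈{7}] r1c5's peers cover all but 7, so r1c5=7.
Step 29. [r4c3∈{8}] only 8 remains possible at r4c3 ⇒ r4c3=8.
Step 30. [r1c7∈{6}] r1c7's peers cover all but 6 ⇒ r1c7=6.
Step 31. [r7c1∈{5}] r7c1's peers cover all but 5, so r7c1=5.
Step 32. [r8c3∈{9}] r8c3's peers cover all but 9 ⇒ r8c3=9.
Step 33. [r3c7∈{2}] r3c7's peers cover all but 2. So r3c7=2.
Step 34. [r5c3∈{7}] r5c3's peers cover all but 7 ⇒ r5c3=7.
Step 35. [r6c5∈{4}] nothing but 4 survives at r6c5, so r6c5=4.
Step 36. [r3c9∈{9}] nothing but 9 survives at r3c9. So r3c9=9.
Step 37. [r9c8∈{6}] r9c8 has the single candidate 6. So r9c8=6.
Step 38. [r4c5∈{9}] only 9 remains possible at r4c5. So r4c5=9.
Step 39. [r9c2∈{4}] only 4 remains possible at r9c2 ⇒ r9c2=4.
Step 40. [r3c8∈{1}] r3c8's peers cover all but 1, so r3c8=1.
Step 41. [r6c7∈{7}] only 7 remains possible at r6c7 ⇒ r6c7=7.
Step 42. [r3c1∈{8}] only 8 remains possible at r3c1, so r3c1=8.

Answer: 3 2 1 4 7 9 6 8 5 / 6 9 5 1 8 2 3 4 7 / 8 7 4 3 6 5 2 1 9 / 4 3 8 2 9 7 1 5 6 / 9 5 7 8 1 6 4 3 2 / 2 1 6 5 4 3 7 9 8 / 5 6 3 9 2 1 8 7 4 / 7 8 9 6 3 4 5 2 1 / 1 4 2 7 5 8 9 6 3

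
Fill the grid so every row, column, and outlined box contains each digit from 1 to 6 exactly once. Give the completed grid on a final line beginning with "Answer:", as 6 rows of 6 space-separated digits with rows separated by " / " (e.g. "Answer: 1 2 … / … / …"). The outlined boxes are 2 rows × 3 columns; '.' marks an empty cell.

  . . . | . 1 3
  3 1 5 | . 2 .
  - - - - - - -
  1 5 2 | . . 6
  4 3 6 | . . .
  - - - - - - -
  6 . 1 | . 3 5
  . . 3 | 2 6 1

Step 1. [r5c4∈{4}] r5c4 has the single candidate 4. So r5c4=4.
Step 2. [r1c2∈{2,4,6}] col 2 places 6 nowhere but r1c2, so r1c2=6.
Step 3. [r4c4∈{1,5}] across row 4, 1 lands solely at r4c4. So r4c4=1.
Step 4. [r6c2∈{4}] nothing but 4 survives at r6c2, so r6c2=4.
Step 5. [r6c1∈{5}] only 5 remains possible at r6c1, so r6c1=5.
Step 6. [r4c5∈{5}] r4c5's peers cover all but 5. So r4c5=5.
Step 7. [r2c4∈{6}] only 6 remains possible at r2c4. So r2c4=6.
Step 8. [r4c6∈{2}] r4c6 is down to just 2 ⇒ r4c6=2.
Step 9. [r2c6∈{4}] r2c6's peers cover all but 4. So r2c6=4.
Step 10. [r3c4∈{3}] r3c4 has the single candidate 3 ⇒ r3c4=3.
Step 11. [r5c2∈{2}] nothing but 2 survives at r5c2 ⇒ r5c2=2.
Step 12. [r3c5∈{4}] r3c5's peers cover all but 4, so r3c5=4.
Step 13. [r1c1∈{2}] r1c1 is down to just 2, so r1c1=2.
Step 14. [r1c4∈{5}] only 5 remains possible at r1c4 ⇒ r1c4=5.
Step 15. [r1c3∈{4}] r1c3 is down to just 4 ⇒ r1c3=4.

Answer: 2 6 4 5 1 3 / 3 1 5 6 2 4 / 1 5 2 3 4 6 / 4 3 6 1 5 2 / 6 2 1 4 3 5 / 5 4 3 2 6 1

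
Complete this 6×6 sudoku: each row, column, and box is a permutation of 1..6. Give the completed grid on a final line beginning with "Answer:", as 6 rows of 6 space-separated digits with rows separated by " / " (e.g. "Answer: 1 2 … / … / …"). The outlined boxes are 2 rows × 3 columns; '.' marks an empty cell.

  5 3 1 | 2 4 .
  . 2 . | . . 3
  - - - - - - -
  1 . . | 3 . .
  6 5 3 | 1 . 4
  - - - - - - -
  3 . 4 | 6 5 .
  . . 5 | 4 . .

Step 1. [r5c6∈{1,2}] r5c6 is the only open cell in row 5 admitting 2. So r5c6=2.
Step 2. [r1c6∈{6}] nothing but 6 survives at r1c6. So r1c6=6.
Step 3. [r6c6∈{1}] r6c6's peers cover all but 1 ⇒ r6c6=1.
Step 4. [r4c5∈{2}] only 2 remains possible at r4c5 ⇒ r4c5=2.
Step 5. [r3c5∈{6}] only 6 remains possible at r3c5 ⇒ r3c5=6.
Step 6. [r3c2∈{4}] r3c2 is down to just 4. So r3c2=4.
Step 7. [r2c3∈{6}] nothing but 6 survives at r2c3, so r2c3=6.
Step 8. [r2c5∈{1}] r2c5's peers cover all but 1. So r2c5=1.
Step 9. [r6c5∈{3}] r6c5 is down to just 3 ⇒ r6c5=3.
Step 10. [r3c3∈{2}] r3c3 has the single candidate 2, so r3c3=2.
Step 11. [r2c4∈{5}] r2c4 is down to just 5. So r2c4=5.
Step 12. [r3c6∈{5}] r3c6 is down to just 5 ⇒ r3c6=5.
Step 13. [r2c1∈{4}] r2c1 has the single candidate 4. So r2c1=4.
Step 14. [r6c2∈{6}] nothing but 6 survives at r6c2, so r6c2=6.
Step 15. [r5c2∈{1}] r5c2 has the single candidate 1 ⇒ r5c2=1.
Step 16. [r6c1∈{2}] r6c1 has the single candidate 2, so r6c1=2.

Answer: 5 3 1 2 4 6 / 4 2 6 5 1 3 / 1 4 2 3 6 5 / 6 5 3 1 2 4 / 3 1 4 6 5 2 / 2 6 5 4 3 1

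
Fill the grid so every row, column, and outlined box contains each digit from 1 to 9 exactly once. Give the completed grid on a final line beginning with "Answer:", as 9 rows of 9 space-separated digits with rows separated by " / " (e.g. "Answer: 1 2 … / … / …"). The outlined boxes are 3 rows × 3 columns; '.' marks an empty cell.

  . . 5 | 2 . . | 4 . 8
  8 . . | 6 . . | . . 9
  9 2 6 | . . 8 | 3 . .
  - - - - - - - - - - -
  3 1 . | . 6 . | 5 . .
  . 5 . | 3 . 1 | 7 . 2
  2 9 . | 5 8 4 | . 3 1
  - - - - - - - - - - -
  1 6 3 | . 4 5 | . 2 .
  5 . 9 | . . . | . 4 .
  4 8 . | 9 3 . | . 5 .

Step 1. [r8c2∈{7}] only 7 remains possible at r8c2. So r8c2=7.
Step 2. [r2c3∈{1,4,7}] 1 has one home in col 3: r2c3, so r2c3=1.
Step 3. [r2c8∈{7}] r2c8 is down to just 7 ⇒ r2c8=7.
Step 4. [r4c6∈{2,7,9}] r4c6 is the only open cell in row 4 admitting 2. So r4c6=2.
Step 5. [r4c4∈{7}] only 7 remains possible at r4c4, so r4c4=7.
Step 6. [r3c5∈{1,5,7}] across row 3, 7 lands solely at r3c5, so r3c5=7.
Step 7. [r6c7∈{6}] r6c7 has the single candidate 6. So r6c7=6.
Step 8. [r7c4∈{8}] nothing but 8 survives at r7c4 ⇒ r7c4=8.
Step 9. [r8c4∈{1}] r8c4 is down to just 1 ⇒ r8c4=1.
Step 10. [r1c6∈{3,9}] 9 has one home in col 6: r1c6. So r1c6=9.
Step 11. [r4c8∈{8,9}] r4c8 is the only open cell in row 4 admitting 9, so r4c8=9.
Step 12. [r4c3∈{4,8}] r4c3 is the only open cell in row 4 admitting 8. So r4c3=8.
Step 13. [r9c6∈{6,7}] r9c6 is the only open cell in col 6 admitting 7. So r9c6=7.
Step 14. [r2c6∈{3}] r2c6 is down to just 3. So r2c6=3.
Step 15. [r1c8∈{1,6}] r1c8 is the only open cell in row 1 admitting 6, so r1c8=6.
Step 16. [r8c6∈{6}] nothing but 6 survives at r8c6. So r8c6=6.
Step 17. [r5c5∈{9}] r5c5's peers cover all but 9. So r5c5=9.
Step 18. [r8c7∈{8}] r8c7 is down to just 8 ⇒ r8c7=8.
Step 19. [r3c8∈{1}] only 1 remains possible at r3c8 ⇒ r3c8=1.
Step 20. [r2c7∈{2}] r2c7 has the single candidate 2 ⇒ r2c7=2.
Step 21. [r9c7∈{1}] nothing but 1 survives at r9c7 ⇒ r9c7=1.
Step 22. [r6c3∈{7}] only 7 remains possible at r6c3. So r6c3=7.
Step 23. [r1c1∈{7}] r1c1 is down to just 7, so r1c1=7.
Step 24. [r1c2∈{3}] r1c2's peers cover all but 3, so r1c2=3.
Step 25. [r8c9∈{3}] r8c9 has the single candidate 3, so r8c9=3.
Step 26. [r5c3∈{4}] r5c3 has the single candidate 4. So r5c3=4.
Step 27. [r2c2∈{4}] r2c2 has the single candidate 4 ⇒ r2c2=4.
Step 28. [r5c8∈{8}] only 8 remains possible at r5c8. So r5c8=8.
Step 29. [r7c7∈{9}] nothing but 9 survives at r7c7 ⇒ r7c7=9.
Step 30. [r9c3∈{2}] r9c3's peers cover all but 2. So r9c3=2.
Step 31. [r3c4∈{4}] only 4 remains possible at r3c4 ⇒ r3c4=4.
Step 32. [r8c5∈{2}] r8c5 is down to just 2 ⇒ r8c5=2.
Step 33. [r4c9∈{4}] r4c9's peers cover all but 4. So r4c9=4.
Step 34. [r1c5∈{1}] nothing but 1 survives at r1c5 ⇒ r1c5=1.
Step 35. [r9c9∈{6}] nothing but 6 survives at r9c9 ⇒ r9c9=6.
Step 36. [r5c1∈{6}] r5c1's peers cover all but 6. So r5c1=6.
Step 37. [r3c9∈{5}] r3c9 is down to just 5. So r3c9=5.
Step 38. [r7c9∈{7}] r7c9 is down to just 7. So r7c9=7.
Step 39. [r2c5∈{5}] only 5 remains possible at r2c5. So r2c5=5.

Answer: 7 3 5 2 1 9 4 6 8 / 8 4 1 6 5 3 2 7 9 / 9 2 6 4 7 8 3 1 5 / 3 1 8 7 6 2 5 9 4 / 6 5 4 3 9 1 7 8 2 / 2 9 7 5 8 4 6 3 1 / 1 6 3 8 4 5 9 2 7 / 5 7 9 1 2 6 8 4 3 / 4 8 2 9 3 7 1 5 6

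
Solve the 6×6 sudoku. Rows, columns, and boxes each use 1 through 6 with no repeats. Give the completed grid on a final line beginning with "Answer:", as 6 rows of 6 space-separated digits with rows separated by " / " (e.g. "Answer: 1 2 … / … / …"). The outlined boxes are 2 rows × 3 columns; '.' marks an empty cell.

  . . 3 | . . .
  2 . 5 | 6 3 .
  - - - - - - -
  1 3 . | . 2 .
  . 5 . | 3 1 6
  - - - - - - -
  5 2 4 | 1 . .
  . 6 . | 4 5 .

Step 1. [r1c5∈{4}] r1c5's peers cover all but 4, so r1c5=4.
Step 2. [r1c2∈{1}] r1c2's peers cover all but 1, so r1c2=1.
Step 3. [r3c4∈{5}] only 5 remains possible at r3c4 ⇒ r3c4=5.
Step 4. [r6c6∈{2,3}] 2 has one home in row 6: r6c6. So r6c6=2.
Step 5. [r5c5∈{6}] nothing but 6 survives at r5c5. So r5c5=6.
Step 6. [r6c1∈{3}] r6c1 is down to just 3, so r6c1=3.
Step 7. [r4c1∈{4}] r4c1 is down to just 4, so r4c1=4.
Step 8. [r1c4∈{2}] r1c4 is down to just 2. So r1c4=2.
Step 9. [r1c6∈{5}] r1c6 has the single candidate 5, so r1c6=5.
Step 10. [r3c3∈{6}] r3c3 is down to just 6. So r3c3=6.
Step 11. [r2c2∈{4}] only 4 remains possible at r2c2 ⇒ r2c2=4.
Step 12. [r6c3∈{1}] only 1 remains possible at r6c3. So r6c3=1.
Step 13. [r2c6∈{1}] nothing but 1 survives at r2c6, so r2c6=1.
Step 14. [r3c6∈{4}] r3c6 has the single candidate 4, so r3c6=4.
Step 15. [r5c6∈{3}] r5c6's peers cover all but 3, so r5c6=3.
Step 16. [r1c1∈{6}] r1c1 has the single candidate 6. So r1c1=6.
Step 17. [r4c3∈{2}] only 2 remains possible at r4c3. So r4c3=2.

Answer: 6 1 3 2 4 5 / 2 4 5 6 3 1 / 1 3 6 5 2 4 / 4 5 2 3 1 6 / 5 2 4 1 6 3 / 3 6 1 4 5 2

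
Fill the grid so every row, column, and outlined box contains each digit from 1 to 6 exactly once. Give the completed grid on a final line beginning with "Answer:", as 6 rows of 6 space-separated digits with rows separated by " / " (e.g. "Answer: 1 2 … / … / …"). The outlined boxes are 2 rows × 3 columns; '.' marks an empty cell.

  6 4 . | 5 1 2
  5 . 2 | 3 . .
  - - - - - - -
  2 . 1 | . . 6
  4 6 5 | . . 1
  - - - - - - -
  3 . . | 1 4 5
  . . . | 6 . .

Step 1. [r4c5∈{2,3}] in row 4, 3 fits only at r4c5. So r4c5=3.
Step 2. [r6c2∈{1,2,5}] 5 has one home in row 6: r6c2, so r6c2=5.
Step 3. [r4c4∈{2}] nothing but 2 survives at r4c4 ⇒ r4c4=2.
Step 4. [r5c3∈{6}] r5c3's peers cover all but 6, so r5c3=6.
Step 5. [r2c6∈{4}] only 4 remains possible at r2c6, so r2c6=4.
Step 6. [r3c5∈{5}] nothing but 5 survives at r3c5 ⇒ r3c5=5.
Step 7. [r6c3∈{4}] r6c3 is down to just 4 ⇒ r6c3=4.
Step 8. [r6c6∈{3}] only 3 remains possible at r6c6. So r6c6=3.
Step 9. [r6c1∈{1}] r6c1's peers cover all but 1 ⇒ r6c1=1.
Step 10. [r5c2∈{2}] nothing but 2 survives at r5c2, so r5c2=2.
Step 11. [r6c5∈{2}] r6c5 is down to just 2, so r6c5=2.
Step 12. [r2c5∈{6}] r2c5 has the single candidate 6. So r2c5=6.
Step 13. [r3c2∈{3}] r3c2 has the single candidate 3 ⇒ r3c2=3.
Step 14. [r2c2∈{1}] r2c2 is down to just 1 ⇒ r2c2=1.
Step 15. [r3c4∈{4}] r3c4 has the single candidate 4, so r3c4=4.
Step 16. [r1c3∈{3}] only 3 remains possible at r1c3. So r1c3=3.

Answer: 6 4 3 5 1 2 / 5 1 2 3 6 4 / 2 3 1 4 5 6 / 4 6 5 2 3 1 / 3 2 6 1 4 5 / 1 5 4 6 2 3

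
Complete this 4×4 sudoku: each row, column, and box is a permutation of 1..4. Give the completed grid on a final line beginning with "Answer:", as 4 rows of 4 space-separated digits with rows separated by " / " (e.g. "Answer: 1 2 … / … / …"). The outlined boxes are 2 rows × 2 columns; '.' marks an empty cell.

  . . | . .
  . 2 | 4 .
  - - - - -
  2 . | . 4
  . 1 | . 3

Step 1. [r1c3∈{1,2,3}] 3 has one home in col 3: r1c3 ⇒ r1c3=3.
Step 2. [r2c4∈{1}] nothing but 1 survives at r2c4 ⇒ r2c4=1.
Step 3. [r1c2∈{4}] only 4 remains possible at r1c2, so r1c2=4.
Step 4. [r1c4∈{2}] r1c4 is down to just 2, so r1c4=2.
Step 5. [r4c3∈{2}] r4c3's peers cover all but 2. So r4c3=2.
Step 6. [r3c3∈{1}] nothing but 1 survives at r3c3. So r3c3=1.
Step 7. [r4c1∈{4}] r4c1 has the single candidate 4. So r4c1=4.
Step 8. [r3c2∈{3}] r3c2 has the single candidate 3. So r3c2=3.
Step 9. [r1c1∈{1}] r1c1 has the single candidate 1 ⇒ r1c1=1.
Step 10. [r2c1∈{3}] nothing but 3 survives at r2c1. So r2c1=3.

Answer: 1 4 3 2 / 3 2 4 1 / 2 3 1 4 / 4 1 2 3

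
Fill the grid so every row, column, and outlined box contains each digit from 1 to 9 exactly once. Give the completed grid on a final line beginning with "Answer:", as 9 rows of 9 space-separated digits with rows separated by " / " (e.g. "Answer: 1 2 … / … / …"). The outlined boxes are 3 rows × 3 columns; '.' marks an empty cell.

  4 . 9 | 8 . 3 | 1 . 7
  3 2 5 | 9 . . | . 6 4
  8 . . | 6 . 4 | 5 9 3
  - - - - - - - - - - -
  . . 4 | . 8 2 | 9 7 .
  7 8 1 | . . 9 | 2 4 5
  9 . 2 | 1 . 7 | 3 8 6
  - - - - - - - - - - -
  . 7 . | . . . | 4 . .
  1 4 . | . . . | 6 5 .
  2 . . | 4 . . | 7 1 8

Step 1. [r3c5∈{1,2,7}] across row 3, 2 lands solely at r3c5. So r3c5=2.
Step 2. [r5c4∈{3}] r5c4 has the single candidate 3 ⇒ r5c4=3.
Step 3. [r9c2∈{3,5,6,9}] in col 2, 9 fits only at r9c2 ⇒ r9c2=9.
Step 4. [r7c1∈{5,6}] across box 7, 5 lands solely at r7c1, so r7c1=5.
Step 5. [r7c8∈{2,3}] r7c8 is the only open cell in col 8 admitting 3 ⇒ r7c8=3.
Step 6. [r1c5∈{5}] r1c5's peers cover all but 5 ⇒ r1c5=5.
Step 7. [r8c4∈{2,7}] across col 4, 7 lands solely at r8c4 ⇒ r8c4=7.
Step 8. [r8c9∈{2,9}] in row 8, 2 fits only at r8c9 ⇒ r8c9=2.
Step 9. [r2c6∈{1}] r2c6's peers cover all but 1, so r2c6=1.
Step 10. [r7c5∈{1,6,9}] row 7 places 1 nowhere but r7c5, so r7c5=1.
Step 11. [r8c6∈{8}] r8c6's peers cover all but 8 ⇒ r8c6=8.
Step 12. [r7c6∈{6}] r7c6's peers cover all but 6, so r7c6=6.
Step 13. [r4c2∈{3,5,6}] 3 has one home in row 4: r4c2, so r4c2=3.
Step 14. [r8c3∈{3}] r8c3 is down to just 3, so r8c3=3.
Step 15. [r2c5∈{7}] only 7 remains possible at r2c5. So r2c5=7.
Step 16. [r4c4∈{5}] nothing but 5 survives at r4c4, so r4c4=5.
Step 17. [r6c5∈{4}] only 4 remains possible at r6c5, so r6c5=4.
Step 18. [r3c2∈{1}] r3c2 is down to just 1 ⇒ r3c2=1.
Step 19. [r2c7∈{8}] r2c7's peers cover all but 8 ⇒ r2c7=8.
Step 20. [r7c4∈{2}] only 2 remains possible at r7c4 ⇒ r7c4=2.
Step 21. [r3c3∈{7}] nothing but 7 survives at r3c3, so r3c3=7.
Step 22. [r9c3∈{6}] r9c3 has the single candidate 6, so r9c3=6.
Step 23. [r9c5∈{3}] only 3 remains possible at r9c5 ⇒ r9c5=3.
Step 24. [r6c2∈{5}] nothing but 5 survives at r6c2 ⇒ r6c2=5.
Step 25. [r7c3∈{8}] r7c3's peers cover all but 8, so r7c3=8.
Step 26. [r4c9∈{1}] r4c9 is down to just 1 ⇒ r4c9=1.
Step 27. [r5c5∈{6}] r5c5's peers cover all but 6, so r5c5=6.
Step 28. [r1c2∈{6}] nothing but 6 survives at r1c2. So r1c2=6.
Step 29. [r7c9∈{9}] r7c9 is down to just 9, so r7c9=9.
Step 30. [r4c1∈{6}] r4c1's peers cover all but 6, so r4c1=6.
Step 31. [r9c6∈{5}] r9c6 is down to just 5 ⇒ r9c6=5.
Step 32. [r1c8∈{2}] r1c8's peers cover all but 2 ⇒ r1c8=2.
Step 33. [r8c5∈{9}] nothing but 9 survives at r8c5 ⇒ r8c5=9.

Answer: 4 6 9 8 5 3 1 2 7 / 3 2 5 9 7 1 8 6 4 / 8 1 7 6 2 4 5 9 3 / 6 3 4 5 8 2 9 7 1 / 7 8 1 3 6 9 2 4 5 / 9 5 2 1 4 7 3 8 6 / 5 7 8 2 1 6 4 3 9 / 1 4 3 7 9 8 6 5 2 / 2 9 6 4 3 5 7 1 8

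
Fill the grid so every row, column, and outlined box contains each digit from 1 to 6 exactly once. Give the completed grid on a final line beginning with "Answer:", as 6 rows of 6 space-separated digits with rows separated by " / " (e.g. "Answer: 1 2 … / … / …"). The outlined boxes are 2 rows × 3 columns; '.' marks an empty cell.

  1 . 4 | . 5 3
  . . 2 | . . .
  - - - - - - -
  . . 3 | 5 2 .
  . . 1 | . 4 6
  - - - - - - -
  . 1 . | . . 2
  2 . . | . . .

Step 1. [r1c2∈{6}] r1c2 is down to just 6, so r1c2=6.
Step 2. [r6c6∈{1,4,5}] r6c6 is the only open cell in col 6 admitting 5, so r6c6=5.
Step 3. [r6c3∈{6}] nothing but 6 survives at r6c3, so r6c3=6.
Step 4. [r4c1∈{5}] r4c1's peers cover all but 5. So r4c1=5.
Step 5. [r2c1∈{3}] r2c1's peers cover all but 3, so r2c1=3.
Step 6. [r6c2∈{3,4}] across col 2, 3 lands solely at r6c2, so r6c2=3.
Step 7. [r6c4∈{1,4}] in row 6, 4 fits only at r6c4. So r6c4=4.
Step 8. [r2c4∈{1,6}] in col 4, 1 fits only at r2c4. So r2c4=1.
Step 9. [r5c4∈{3,6}] r5c4 is the only open cell in col 4 admitting 6. So r5c4=6.
Step 10. [r5c1∈{4}] r5c1's peers cover all but 4, so r5c1=4.
Step 11. [r3c6∈{1}] r3c6 is down to just 1, so r3c6=1.
Step 12. [r5c3∈{5}] r5c3's peers cover all but 5, so r5c3=5.
Step 13. [r3c2∈{4}] r3c2 has the single candidate 4 ⇒ r3c2=4.
Step 14. [r2c5∈{6}] r2c5 is down to just 6 ⇒ r2c5=6.
Step 15. [r2c2∈{5}] r2c2 has the single candidate 5. So r2c2=5.
Step 16. [r2c6∈{4}] only 4 remains possible at r2c6, so r2c6=4.
Step 17. [r1c4∈{2}] r1c4 is down to just 2. So r1c4=2.
Step 18. [r6c5∈{1}] only 1 remains possible at r6c5. So r6c5=1.
Step 19. [r5c5∈{3}] r5c5 has the single candidate 3. So r5c5=3.
Step 20. [r3c1∈{6}] nothing but 6 survives at r3c1, so r3c1=6.
Step 21. [r4c4∈{3}] r4c4's peers cover all but 3, so r4c4=3.
Step 22. [r4c2∈{2}] only 2 remains possible at r4c2, so r4c2=2.

Answer: 1 6 4 2 5 3 / 3 5 2 1 6 4 / 6 4 3 5 2 1 / 5 2 1 3 4 6 / 4 1 5 6 3 2 / 2 3 6 4 1 5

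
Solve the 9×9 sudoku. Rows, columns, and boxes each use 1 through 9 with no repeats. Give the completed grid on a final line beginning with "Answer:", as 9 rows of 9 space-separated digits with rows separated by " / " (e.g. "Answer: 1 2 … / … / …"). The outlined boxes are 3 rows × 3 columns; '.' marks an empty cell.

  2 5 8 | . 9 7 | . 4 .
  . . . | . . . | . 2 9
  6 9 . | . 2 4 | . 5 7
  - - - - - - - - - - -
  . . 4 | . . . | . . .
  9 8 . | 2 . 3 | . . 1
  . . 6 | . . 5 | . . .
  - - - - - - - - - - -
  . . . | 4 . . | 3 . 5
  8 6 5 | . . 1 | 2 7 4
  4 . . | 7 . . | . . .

Step 1. [r5c3∈{7}] nothing but 7 survives at r5c3 ⇒ r5c3=7.
Step 2. [r5c8∈{6}] r5c8 has the single candidate 6, so r5c8=6.
Step 3. [r8c4∈{3,9}] r8c4 is the only open cell in row 8 admitting 9. So r8c4=9.
Step 4. [r2c4∈{1,3,5,6,8}] in col 4, 5 fits only at r2c4. So r2c4=5.
Step 5. [r1c9∈{3,6}] r1c9 is the only open cell in box 3 admitting 3. So r1c9=3.
Step 6. [r9c9∈{6,8}] 6 has one home in col 9: r9c9, so r9c9=6.
Step 7. [r3c4∈{1,3,8}] r3c4 is the only open cell in col 4 admitting 3, so r3c4=3.
Step 8. [r3c3∈{1}] r3c3 is down to just 1. So r3c3=1.
Step 9. [r4c6∈{6,8,9}] 9 has one home in col 6: r4c6, so r4c6=9.
Step 10. [r3c7∈{8}] r3c7's peers cover all but 8. So r3c7=8.
Step 11. [r2c3∈{3}] only 3 remains possible at r2c3. So r2c3=3.
Step 12. [r9c2∈{1,2,3}] in box 7, 3 fits only at r9c2 ⇒ r9c2=3.
Step 13. [r4c1∈{1,3,5}] across col 1, 5 lands solely at r4c1, so r4c1=5.
Step 14. [r6c1∈{1,3}] in col 1, 3 fits only at r6c1, so r6c1=3.
Step 15. [r7c1∈{1,7}] 1 has one home in col 1: r7c1, so r7c1=1.
Step 16. [r9c8∈{1,8,9}] 1 has one home in col 8: r9c8, so r9c8=1.
Step 17. [r7c8∈{8,9}] box 9 places 8 nowhere but r7c8, so r7c8=8.
Step 18. [r7c5∈{6}] r7c5 has the single candidate 6 ⇒ r7c5=6.
Step 19. [r7c6∈{2}] r7c6's peers cover all but 2, so r7c6=2.
Step 20. [r4c4∈{1,6,8}] r4c4 is the only open cell in row 4 admitting 6, so r4c4=6.
Step 21. [r6c4∈{1,8}] 8 has one home in col 4: r6c4, so r6c4=8.
Step 22. [r6c9∈{2}] only 2 remains possible at r6c9. So r6c9=2.
Step 23. [r5c5∈{4}] r5c5's peers cover all but 4. So r5c5=4.
Step 24. [r4c7∈{7}] nothing but 7 survives at r4c7. So r4c7=7.
Step 25. [r4c5∈{1}] r4c5 has the single candidate 1. So r4c5=1.
Step 26. [r9c6∈{8}] r9c6 has the single candidate 8. So r9c6=8.
Step 27. [r2c7∈{1,6}] 1 has one home in row 2: r2c7 ⇒ r2c7=1.
Step 28. [r9c7∈{9}] r9c7's peers cover all but 9. So r9c7=9.
Step 29. [r2c1∈{7}] r2c1 has the single candidate 7 ⇒ r2c1=7.
Step 30. [r6c2∈{1}] nothing but 1 survives at r6c2 ⇒ r6c2=1.
Step 31. [r8c5∈{3}] r8c5 is down to just 3 ⇒ r8c5=3.
Step 32. [r6c7∈{4}] only 4 remains possible at r6c7. So r6c7=4.
Step 33. [r5c7∈{5}] only 5 remains possible at r5c7 ⇒ r5c7=5.
Step 34. [r6c8∈{9}] nothing but 9 survives at r6c8, so r6c8=9.
Step 35. [r1c7∈{6}] r1c7 has the single candidate 6 ⇒ r1c7=6.
Step 36. [r9c5∈{5}] nothing but 5 survives at r9c5 ⇒ r9c5=5.
Step 37. [r2c5∈{8}] r2c5's peers cover all but 8, so r2c5=8.
Step 38. [r2c2∈{4}] r2c2's peers cover all but 4 ⇒ r2c2=4.
Step 39. [r4c8∈{3}] r4c8 is down to just 3. So r4c8=3.
Step 40. [r4c2∈{2}] r4c2's peers cover all but 2. So r4c2=2.
Step 41. [r6c5∈{7}] only 7 remains possible at r6c5, so r6c5=7.
Step 42. [r7c3∈{9}] nothing but 9 survives at r7c3 ⇒ r7c3=9.
Step 43. [r1c4∈{1}] r1c4's peers cover all but 1. So r1c4=1.
Step 44. [r4c9∈{8}] only 8 remains possible at r4c9, so r4c9=8.
Step 45. [r7c2∈{7}] r7c2 is down to just 7, so r7c2=7.
Step 46. [r9c3∈{2}] r9c3 has the single candidate 2 ⇒ r9c3=2.
Step 47. [r2c6∈{6}] r2c6's peers cover all but 6 ⇒ r2c6=6.

Answer: 2 5 8 1 9 7 6 4 3 / 7 4 3 5 8 6 1 2 9 / 6 9 1 3 2 4 8 5 7 / 5 2 4 6 1 9 7 3 8 / 9 8 7 2 4 3 5 6 1 / 3 1 6 8 7 5 4 9 2 / 1 7 9 4 6 2 3 8 5 / 8 6 5 9 3 1 2 7 4 / 4 3 2 7 5 8 9 1 6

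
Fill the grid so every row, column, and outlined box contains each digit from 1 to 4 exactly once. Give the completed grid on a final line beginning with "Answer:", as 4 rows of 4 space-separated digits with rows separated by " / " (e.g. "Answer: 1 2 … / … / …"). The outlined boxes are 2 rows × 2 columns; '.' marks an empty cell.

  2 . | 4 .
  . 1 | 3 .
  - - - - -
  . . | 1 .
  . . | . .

Step 1. [r4c3∈{2}] only 2 remains possible at r4c3 ⇒ r4c3=2.
Step 2. [r3c2∈{2,3,4}] r3c2 is the only open cell in row 3 admitting 2 ⇒ r3c2=2.
Step 3. [r4c2∈{3,4}] col 2 places 4 nowhere but r4c2, so r4c2=4.
Step 4. [r3c1∈{3}] r3c1's peers cover all but 3, so r3c1=3.
Step 5. [r1c4∈{1}] r1c4's peers cover all but 1, so r1c4=1.
Step 6. [r4c1∈{1}] only 1 remains possible at r4c1, so r4c1=1.
Step 7. [r1c2∈{3}] r1c2 is down to just 3. So r1c2=3.
Step 8. [r2c1∈{4}] nothing but 4 survives at r2c1 ⇒ r2c1=4.
Step 9. [r4c4∈{3}] r4c4's peers cover all but 3, so r4c4=3.
Step 10. [r3c4∈{4}] only 4 remains possible at r3c4, so r3c4=4.
Step 11. [r2c4∈{2}] r2c4 has the single candidate 2, so r2c4=2.

Answer: 2 3 4 1 / 4 1 3 2 / 3 2 1 4 / 1 4 2 3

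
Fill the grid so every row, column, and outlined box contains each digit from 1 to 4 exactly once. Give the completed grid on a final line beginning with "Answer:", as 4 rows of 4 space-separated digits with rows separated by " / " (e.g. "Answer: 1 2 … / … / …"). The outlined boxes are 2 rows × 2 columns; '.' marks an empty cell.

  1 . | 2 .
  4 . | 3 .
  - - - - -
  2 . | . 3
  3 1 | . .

Step 1. [r4c3∈{4}] only 4 remains possible at r4c3, so r4c3=4.
Step 2. [r3c3∈{1}] r3c3 is down to just 1 ⇒ r3c3=1.
Step 3. [r1c4∈{4}] only 4 remains possible at r1c4 ⇒ r1c4=4.
Step 4. [r2c2∈{2}] nothing but 2 survives at r2c2. So r2c2=2.
Step 5. [r3c2∈{4}] only 4 remains possible at r3c2 ⇒ r3c2=4.
Step 6. [r2c4∈{1}] r2c4 has the single candidate 1. So r2c4=1.
Step 7. [r1c2∈{3}] r1c2's peers cover all but 3, so r1c2=3.
Step 8. [r4c4∈{2}] r4c4 is down to just 2, so r4c4=2.

Answer: 1 3 2 4 / 4 2 3 1 / 2 4 1 3 / 3 1 4 2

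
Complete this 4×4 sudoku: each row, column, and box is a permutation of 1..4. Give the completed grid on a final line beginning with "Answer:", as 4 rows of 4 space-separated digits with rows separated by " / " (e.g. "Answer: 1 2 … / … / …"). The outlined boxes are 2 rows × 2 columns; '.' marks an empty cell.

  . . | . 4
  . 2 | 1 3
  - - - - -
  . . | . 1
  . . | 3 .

Step 1. [r3c3∈{2,4}] r3c3 is the only open cell in col 3 admitting 4, so r3c3=4.
Step 2. [r3c2∈{3}] r3c2 is down to just 3 ⇒ r3c2=3.
Step 3. [r4c2∈{1,4}] in col 2, 4 fits only at r4c2 ⇒ r4c2=4.
Step 4. [r4c1∈{1,2}] r4c1 is the only open cell in row 4 admitting 1. So r4c1=1.
Step 5. [r4c4∈{2}] r4c4 is down to just 2, so r4c4=2.
Step 6. [r1c2∈{1}] r1c2's peers cover all but 1. So r1c2=1.
Step 7. [r1c3∈{2}] only 2 remains possible at r1c3, so r1c3=2.
Step 8. [r3c1∈{2}] r3c1 is down to just 2. So r3c1=2.
Step 9. [r2c1∈{4}] r2c1 is down to just 4, so r2c1=4.
Step 10. [r1c1∈{3}] r1c1 is down to just 3 ⇒ r1c1=3.

Answer: 3 1 2 4 / 4 2 1 3 / 2 3 4 1 / 1 4 3 2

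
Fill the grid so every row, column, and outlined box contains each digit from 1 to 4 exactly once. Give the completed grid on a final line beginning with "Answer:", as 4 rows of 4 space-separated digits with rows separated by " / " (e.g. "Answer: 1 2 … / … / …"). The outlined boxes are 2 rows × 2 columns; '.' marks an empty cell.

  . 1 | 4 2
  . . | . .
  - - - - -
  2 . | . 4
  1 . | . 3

Step 1. [r2c3∈{1,3}] r2c3 is the only open cell in col 3 admitting 3 ⇒ r2c3=3.
Step 2. [r4c2∈{4}] r4c2's peers cover all but 4. So r4c2=4.
Step 3. [r2c2∈{2}] only 2 remains possible at r2c2. So r2c2=2.
Step 4. [r3c2∈{3}] r3c2 has the single candidate 3, so r3c2=3.
Step 5. [r4c3∈{2}] only 2 remains possible at r4c3. So r4c3=2.
Step 6. [r2c4∈{1}] r2c4's peers cover all but 1. So r2c4=1.
Step 7. [r3c3∈{1}] r3c3 has the single candidate 1 ⇒ r3c3=1.
Step 8. [r2c1∈{4}] r2c1 is down to just 4 ⇒ r2c1=4.
Step 9. [r1c1∈{3}] r1c1 is down to just 3, so r1c1=3.

Answer: 3 1 4 2 / 4 2 3 1 / 2 3 1 4 / 1 4 2 3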